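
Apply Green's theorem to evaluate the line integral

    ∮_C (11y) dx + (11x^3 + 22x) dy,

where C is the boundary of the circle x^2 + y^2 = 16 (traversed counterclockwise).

Green's theorem converts the closed line integral into a double integral over the enclosed region D:

    ∮_C P dx + Q dy = ∬_D (∂Q/∂x - ∂P/∂y) dA.

Here P = 11y, Q = 11x^3 + 22x, so

    ∂Q/∂x = 33x^2 + 22,    ∂P/∂y = 11,
    ∂Q/∂x - ∂P/∂y = 33x^2 + 11.

D is the region x^2 + y^2 ≤ 16. Evaluating the double integral:

In polar coordinates (x = r cos θ, y = r sin θ, dA = r dr dθ) the integrand becomes 33r^2cos(θ)^2 + 11, so

    ∬_D (33x^2 + 11) dA = ∫_0^{2π} ∫_0^{4} (33r^2cos(θ)^2 + 11) · r dr dθ.

Inner (r from 0 to 4): 2112cos(θ)^2 + 88.
Outer (θ from 0 to 2π): 2288π.

Therefore ∮_C P dx + Q dy = 2288π.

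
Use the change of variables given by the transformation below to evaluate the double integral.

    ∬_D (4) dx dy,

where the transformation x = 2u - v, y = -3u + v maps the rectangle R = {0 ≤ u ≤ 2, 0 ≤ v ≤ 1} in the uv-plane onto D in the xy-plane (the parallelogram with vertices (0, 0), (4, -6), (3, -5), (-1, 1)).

Compute the Jacobian determinant of (x, y) with respect to (u, v):

    ∂(x,y)/∂(u,v) = | 2  -1 | = (2)(1) - (-1)(-3) = -1.
                   | -3  1 |

Its absolute value is |J| = 1 (the area scaling factor).

Substituting x = 2u - v, y = -3u + v into the integrand,

    4 → 4,

so the integral becomes

    ∬_R (4) · |J| du dv = ∫_0^2 ∫_0^1 (4) dv du.

Inner (v): 4.
Outer (u): 8.

Therefore ∬_D (4) dx dy = 8.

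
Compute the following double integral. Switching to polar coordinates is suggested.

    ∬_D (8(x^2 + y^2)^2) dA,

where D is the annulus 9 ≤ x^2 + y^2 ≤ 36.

The region D is 3 ≤ r ≤ 6, 0 ≤ θ ≤ 2π in polar coordinates, where x = r cos(θ), y = r sin(θ), and dA = r dr dθ.

Under the substitution, the integrand becomes 8r^4, so

    ∬_D (8(x^2 + y^2)^2) dA = ∫_{0}^{2π} ∫_{3}^{6} (8r^4) · r dr dθ.

Inner integral (in r): ∫_{3}^{6} (8r^4) · r dr = 61236.

Outer integral (in θ): ∫_{0}^{2π} (61236) dθ = 122472π.

Therefore ∬_D (8(x^2 + y^2)^2) dA = 122472π.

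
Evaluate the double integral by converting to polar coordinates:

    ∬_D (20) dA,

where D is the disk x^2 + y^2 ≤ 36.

The region D is 0 ≤ r ≤ 6, 0 ≤ θ ≤ 2π in polar coordinates, where x = r cos(θ), y = r sin(θ), and dA = r dr dθ.

Under the substitution, the integrand becomes 20, so

    ∬_D (20) dA = ∫_{0}^{2π} ∫_{0}^{6} (20) · r dr dθ.

Inner integral (in r): ∫_{0}^{6} (20) · r dr = 360.

Outer integral (in θ): ∫_{0}^{2π} (360) dθ = 720π.

Therefore ∬_D (20) dA = 720π.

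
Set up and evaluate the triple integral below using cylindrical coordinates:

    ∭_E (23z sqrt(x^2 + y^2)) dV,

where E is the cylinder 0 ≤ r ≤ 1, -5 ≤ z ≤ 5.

In cylindrical coordinates, x = r cos(θ), y = r sin(θ), z = z, and dV = r dr dθ dz.

The integrand becomes 23r z, so

    ∭_E (23z sqrt(x^2 + y^2)) dV = ∫_{0}^{2π} ∫_{0}^{1} ∫_{-5}^{5} (23r z) · r dz dr dθ.

Inner (z): 0.
Middle (r from 0 to 1): 0.
Outer (θ): 0.

Therefore the triple integral equals 0.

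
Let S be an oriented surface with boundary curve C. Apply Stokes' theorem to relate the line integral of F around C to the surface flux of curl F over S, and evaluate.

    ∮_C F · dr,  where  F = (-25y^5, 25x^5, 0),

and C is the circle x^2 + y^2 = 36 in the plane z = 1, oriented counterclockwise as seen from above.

Let S be the flat disk x^2 + y^2 ≤ 36 in the plane z = 1, with upward unit normal n̂ = ẑ. By Stokes' theorem,

    ∮_C F · dr = ∬_S (∇ × F) · n̂ dS = ∬_D (curl F)_z dA,

where D is the disk x^2 + y^2 ≤ 36.

Compute the curl of F = (-25y^5, 25x^5, 0):
    (∇ × F)_x = ∂F_z/∂y - ∂F_y/∂z = 0,
    (∇ × F)_y = ∂F_x/∂z - ∂F_z/∂x = 0,
    (∇ × F)_z = ∂F_y/∂x - ∂F_x/∂y = 125x^4 + 125y^4.

On z = 1, (curl F)_z = 125x^4 + 125y^4.

Convert to polar (x = r cos θ, y = r sin θ, dA = r dr dθ); the integrand becomes 125r^4(sin(θ)^4 + cos(θ)^4), so

    ∬_D (curl F)_z dA = ∫_0^{2π} ∫_0^{6} (125r^4(sin(θ)^4 + cos(θ)^4)) · r dr dθ.

Inner (r from 0 to 6): 972000sin(θ)^4 + 972000cos(θ)^4.
Outer (θ from 0 to 2π): 1458000π.

Therefore ∮_C F · dr = 1458000π.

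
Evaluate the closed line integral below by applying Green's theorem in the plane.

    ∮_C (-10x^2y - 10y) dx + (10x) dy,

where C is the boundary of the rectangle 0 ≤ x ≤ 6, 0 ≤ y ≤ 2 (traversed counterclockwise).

Green's theorem converts the closed line integral into a double integral over the enclosed region D:

    ∮_C P dx + Q dy = ∬_D (∂Q/∂x - ∂P/∂y) dA.

Here P = -10x^2y - 10y, Q = 10x, so

    ∂Q/∂x = 10,    ∂P/∂y = -10x^2 - 10,
    ∂Q/∂x - ∂P/∂y = 10x^2 + 20.

D is the region 0 ≤ x ≤ 6, 0 ≤ y ≤ 2. Evaluating the double integral:

    ∬_D (10x^2 + 20) dA = ∫_0^{6} ∫_0^{2} (10x^2 + 20) dy dx.

Inner (y from 0 to 2): 20x^2 + 40.
Outer (x from 0 to 6): 1680.

Therefore ∮_C P dx + Q dy = 1680.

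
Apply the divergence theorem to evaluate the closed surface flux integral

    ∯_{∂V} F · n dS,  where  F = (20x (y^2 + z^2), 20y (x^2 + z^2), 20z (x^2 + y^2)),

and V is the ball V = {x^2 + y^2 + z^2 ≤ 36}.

By the divergence theorem,

    ∯_{∂V} F · n dS = ∭_V (∇ · F) dV.

Compute the divergence:
    ∇ · F = ∂F_x/∂x + ∂F_y/∂y + ∂F_z/∂z = 20y^2 + 20z^2 + 20x^2 + 20z^2 + 20x^2 + 20y^2 = 40x^2 + 40y^2 + 40z^2.

In spherical coordinates, x = ρ sin(φ) cos(θ), y = ρ sin(φ) sin(θ), z = ρ cos(φ), dV = ρ^2 sin(φ) dρ dφ dθ, with 0 ≤ ρ ≤ 6, 0 ≤ φ ≤ π, 0 ≤ θ ≤ 2π.

The integrand, after substitution and multiplying by the volume element, becomes (40ρ^2) · ρ^2 sin(φ), so

    ∭_V (∇·F) dV = ∫_0^{2π} ∫_0^{π} ∫_0^{6} (40ρ^2) · ρ^2 sin(φ) dρ dφ dθ.

Inner (ρ from 0 to 6): 62208sin(φ).
Middle (φ from 0 to π): 124416.
Outer (θ from 0 to 2π): 248832π.

Therefore ∯_{∂V} F · n dS = 248832π.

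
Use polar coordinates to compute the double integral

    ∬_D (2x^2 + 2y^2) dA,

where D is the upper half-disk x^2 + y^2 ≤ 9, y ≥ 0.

The region D is 0 ≤ r ≤ 3, 0 ≤ θ ≤ π in polar coordinates, where x = r cos(θ), y = r sin(θ), and dA = r dr dθ.

Under the substitution, the integrand becomes 2r^2, so

    ∬_D (2x^2 + 2y^2) dA = ∫_{0}^{π} ∫_{0}^{3} (2r^2) · r dr dθ.

Inner integral (in r): ∫_{0}^{3} (2r^2) · r dr = 81/2.

Outer integral (in θ): ∫_{0}^{π} (81/2) dθ = 81π/2.

Therefore ∬_D (2x^2 + 2y^2) dA = 81π/2.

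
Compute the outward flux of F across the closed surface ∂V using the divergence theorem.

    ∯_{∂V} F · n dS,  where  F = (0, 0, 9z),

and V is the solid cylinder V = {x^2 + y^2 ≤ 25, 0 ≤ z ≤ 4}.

By the divergence theorem,

    ∯_{∂V} F · n dS = ∭_V (∇ · F) dV.

Compute the divergence:
    ∇ · F = ∂F_x/∂x + ∂F_y/∂y + ∂F_z/∂z = 0 + 0 + 9 = 9.

In cylindrical coordinates, x = r cos(θ), y = r sin(θ), z = z, dV = r dr dθ dz, with 0 ≤ r ≤ 5, 0 ≤ θ ≤ 2π, 0 ≤ z ≤ 4.

The integrand, after substitution and multiplying by the volume element, becomes (9) · r, so

    ∭_V (∇·F) dV = ∫_0^{2π} ∫_0^{5} ∫_0^{4} (9) · r dz dr dθ.

Inner (z from 0 to 4): 36r.
Middle (r from 0 to 5): 450.
Outer (θ from 0 to 2π): 900π.

Therefore ∯_{∂V} F · n dS = 900π.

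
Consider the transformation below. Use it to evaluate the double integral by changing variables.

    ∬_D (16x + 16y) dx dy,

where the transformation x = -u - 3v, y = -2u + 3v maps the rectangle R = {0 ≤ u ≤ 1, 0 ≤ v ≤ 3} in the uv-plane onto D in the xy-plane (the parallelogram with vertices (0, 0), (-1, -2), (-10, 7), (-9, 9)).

Compute the Jacobian determinant of (x, y) with respect to (u, v):

    ∂(x,y)/∂(u,v) = | -1  -3 | = (-1)(3) - (-3)(-2) = -9.
                   | -2  3 |

Its absolute value is |J| = 9 (the area scaling factor).

Substituting x = -u - 3v, y = -2u + 3v into the integrand,

    16x + 16y → -48u,

so the integral becomes

    ∬_R (-48u) · |J| du dv = ∫_0^1 ∫_0^3 (-432u) dv du.

Inner (v): -1296u.
Outer (u): -648.

Therefore ∬_D (16x + 16y) dx dy = -648.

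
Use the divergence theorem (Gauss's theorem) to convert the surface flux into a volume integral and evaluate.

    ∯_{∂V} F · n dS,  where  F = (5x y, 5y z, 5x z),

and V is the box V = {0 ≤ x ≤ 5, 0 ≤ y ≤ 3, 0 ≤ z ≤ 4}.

By the divergence theorem,

    ∯_{∂V} F · n dS = ∭_V (∇ · F) dV.

Compute the divergence:
    ∇ · F = ∂F_x/∂x + ∂F_y/∂y + ∂F_z/∂z = 5y + 5z + 5x = 5x + 5y + 5z.

V is a rectangular box, so dV = dx dy dz with 0 ≤ x ≤ 5, 0 ≤ y ≤ 3, 0 ≤ z ≤ 4.

Integrate (5x + 5y + 5z) over V as an iterated integral:

    ∭_V (∇·F) dV = ∫_0^{5} ∫_0^{3} ∫_0^{4} (5x + 5y + 5z) dz dy dx.

Inner (z from 0 to 4): 20x + 20y + 40.
Middle (y from 0 to 3): 60x + 210.
Outer (x from 0 to 5): 1800.

Therefore ∯_{∂V} F · n dS = 1800.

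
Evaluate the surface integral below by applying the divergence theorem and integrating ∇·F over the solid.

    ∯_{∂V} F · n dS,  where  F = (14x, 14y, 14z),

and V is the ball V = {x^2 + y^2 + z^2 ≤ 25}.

By the divergence theorem,

    ∯_{∂V} F · n dS = ∭_V (∇ · F) dV.

Compute the divergence:
    ∇ · F = ∂F_x/∂x + ∂F_y/∂y + ∂F_z/∂z = 14 + 14 + 14 = 42.

In spherical coordinates, x = ρ sin(φ) cos(θ), y = ρ sin(φ) sin(θ), z = ρ cos(φ), dV = ρ^2 sin(φ) dρ dφ dθ, with 0 ≤ ρ ≤ 5, 0 ≤ φ ≤ π, 0 ≤ θ ≤ 2π.

The integrand, after substitution and multiplying by the volume element, becomes (42) · ρ^2 sin(φ), so

    ∭_V (∇·F) dV = ∫_0^{2π} ∫_0^{π} ∫_0^{5} (42) · ρ^2 sin(φ) dρ dφ dθ.

Inner (ρ from 0 to 5): 1750sin(φ).
Middle (φ from 0 to π): 3500.
Outer (θ from 0 to 2π): 7000π.

Therefore ∯_{∂V} F · n dS = 7000π.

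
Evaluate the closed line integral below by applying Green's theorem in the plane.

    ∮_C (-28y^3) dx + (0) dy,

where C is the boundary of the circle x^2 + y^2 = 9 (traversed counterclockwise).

Green's theorem converts the closed line integral into a double integral over the enclosed region D:

    ∮_C P dx + Q dy = ∬_D (∂Q/∂x - ∂P/∂y) dA.

Here P = -28y^3, Q = 0, so

    ∂Q/∂x = 0,    ∂P/∂y = -84y^2,
    ∂Q/∂x - ∂P/∂y = 84y^2.

D is the region x^2 + y^2 ≤ 9. Evaluating the double integral:

In polar coordinates (x = r cos θ, y = r sin θ, dA = r dr dθ) the integrand becomes 84r^2sin(θ)^2, so

    ∬_D (84y^2) dA = ∫_0^{2π} ∫_0^{3} (84r^2sin(θ)^2) · r dr dθ.

Inner (r from 0 to 3): 1701sin(θ)^2.
Outer (θ from 0 to 2π): 1701π.

Therefore ∮_C P dx + Q dy = 1701π.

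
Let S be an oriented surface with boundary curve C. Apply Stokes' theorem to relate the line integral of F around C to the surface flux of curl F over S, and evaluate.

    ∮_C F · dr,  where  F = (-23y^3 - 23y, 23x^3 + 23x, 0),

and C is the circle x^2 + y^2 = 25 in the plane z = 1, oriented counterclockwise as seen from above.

Let S be the flat disk x^2 + y^2 ≤ 25 in the plane z = 1, with upward unit normal n̂ = ẑ. By Stokes' theorem,

    ∮_C F · dr = ∬_S (∇ × F) · n̂ dS = ∬_D (curl F)_z dA,

where D is the disk x^2 + y^2 ≤ 25.

Compute the curl of F = (-23y^3 - 23y, 23x^3 + 23x, 0):
    (∇ × F)_x = ∂F_z/∂y - ∂F_y/∂z = 0,
    (∇ × F)_y = ∂F_x/∂z - ∂F_z/∂x = 0,
    (∇ × F)_z = ∂F_y/∂x - ∂F_x/∂y = 69x^2 + 69y^2 + 46.

On z = 1, (curl F)_z = 69x^2 + 69y^2 + 46.

Convert to polar (x = r cos θ, y = r sin θ, dA = r dr dθ); the integrand becomes 69r^2 + 46, so

    ∬_D (curl F)_z dA = ∫_0^{2π} ∫_0^{5} (69r^2 + 46) · r dr dθ.

Inner (r from 0 to 5): 45425/4.
Outer (θ from 0 to 2π): 45425π/2.

Therefore ∮_C F · dr = 45425π/2.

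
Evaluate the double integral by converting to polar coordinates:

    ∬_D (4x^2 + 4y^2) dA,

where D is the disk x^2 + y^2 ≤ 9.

The region D is 0 ≤ r ≤ 3, 0 ≤ θ ≤ 2π in polar coordinates, where x = r cos(θ), y = r sin(θ), and dA = r dr dθ.

Under the substitution, the integrand becomes 4r^2, so

    ∬_D (4x^2 + 4y^2) dA = ∫_{0}^{2π} ∫_{0}^{3} (4r^2) · r dr dθ.

Inner integral (in r): ∫_{0}^{3} (4r^2) · r dr = 81.

Outer integral (in θ): ∫_{0}^{2π} (81) dθ = 162π.

Therefore ∬_D (4x^2 + 4y^2) dA = 162π.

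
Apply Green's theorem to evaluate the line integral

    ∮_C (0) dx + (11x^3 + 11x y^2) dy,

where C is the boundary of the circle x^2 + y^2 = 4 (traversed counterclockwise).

Green's theorem converts the closed line integral into a double integral over the enclosed region D:

    ∮_C P dx + Q dy = ∬_D (∂Q/∂x - ∂P/∂y) dA.

Here P = 0, Q = 11x^3 + 11x y^2, so

    ∂Q/∂x = 33x^2 + 11y^2,    ∂P/∂y = 0,
    ∂Q/∂x - ∂P/∂y = 33x^2 + 11y^2.

D is the region x^2 + y^2 ≤ 4. Evaluating the double integral:

In polar coordinates (x = r cos θ, y = r sin θ, dA = r dr dθ) the integrand becomes 11r^2(cos(2θ) + 2), so

    ∬_D (33x^2 + 11y^2) dA = ∫_0^{2π} ∫_0^{2} (11r^2(cos(2θ) + 2)) · r dr dθ.

Inner (r from 0 to 2): 44cos(2θ) + 88.
Outer (θ from 0 to 2π): 176π.

Therefore ∮_C P dx + Q dy = 176π.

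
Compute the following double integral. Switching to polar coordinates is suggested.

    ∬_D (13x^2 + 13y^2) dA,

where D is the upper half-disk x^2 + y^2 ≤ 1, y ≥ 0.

The region D is 0 ≤ r ≤ 1, 0 ≤ θ ≤ π in polar coordinates, where x = r cos(θ), y = r sin(θ), and dA = r dr dθ.

Under the substitution, the integrand becomes 13r^2, so

    ∬_D (13x^2 + 13y^2) dA = ∫_{0}^{π} ∫_{0}^{1} (13r^2) · r dr dθ.

Inner integral (in r): ∫_{0}^{1} (13r^2) · r dr = 13/4.

Outer integral (in θ): ∫_{0}^{π} (13/4) dθ = 13π/4.

Therefore ∬_D (13x^2 + 13y^2) dA = 13π/4.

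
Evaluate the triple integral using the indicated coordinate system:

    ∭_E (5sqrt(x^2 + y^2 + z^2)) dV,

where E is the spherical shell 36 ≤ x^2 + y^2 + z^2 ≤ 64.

In spherical coordinates, x = ρ sin(φ) cos(θ), y = ρ sin(φ) sin(θ), z = ρ cos(φ), and dV = ρ^2 sin(φ) dρ dφ dθ.

The integrand becomes 5ρ, so

    ∭_E (5sqrt(x^2 + y^2 + z^2)) dV = ∫_{0}^{2π} ∫_{0}^{π} ∫_{6}^{8} (5ρ) · ρ^2 sin(φ) dρ dφ dθ.

Inner (ρ): 3500sin(φ).
Middle (φ): 7000.
Outer (θ): 14000π.

Therefore the triple integral equals 14000π.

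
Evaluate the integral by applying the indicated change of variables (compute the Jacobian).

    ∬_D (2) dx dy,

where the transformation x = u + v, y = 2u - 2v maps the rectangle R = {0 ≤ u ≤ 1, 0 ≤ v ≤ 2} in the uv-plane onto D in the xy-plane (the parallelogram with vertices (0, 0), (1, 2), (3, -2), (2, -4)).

Compute the Jacobian determinant of (x, y) with respect to (u, v):

    ∂(x,y)/∂(u,v) = | 1  1 | = (1)(-2) - (1)(2) = -4.
                   | 2  -2 |

Its absolute value is |J| = 4 (the area scaling factor).

Substituting x = u + v, y = 2u - 2v into the integrand,

    2 → 2,

so the integral becomes

    ∬_R (2) · |J| du dv = ∫_0^1 ∫_0^2 (8) dv du.

Inner (v): 16.
Outer (u): 16.

Therefore ∬_D (2) dx dy = 16.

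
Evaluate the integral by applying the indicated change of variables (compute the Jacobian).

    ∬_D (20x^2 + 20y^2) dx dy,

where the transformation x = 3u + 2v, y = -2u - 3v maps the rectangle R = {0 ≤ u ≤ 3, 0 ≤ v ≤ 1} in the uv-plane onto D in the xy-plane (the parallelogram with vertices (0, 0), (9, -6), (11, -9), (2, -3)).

Compute the Jacobian determinant of (x, y) with respect to (u, v):

    ∂(x,y)/∂(u,v) = | 3  2 | = (3)(-3) - (2)(-2) = -5.
                   | -2  -3 |

Its absolute value is |J| = 5 (the area scaling factor).

Substituting x = 3u + 2v, y = -2u - 3v into the integrand,

    20x^2 + 20y^2 → 260u^2 + 480u v + 260v^2,

so the integral becomes

    ∬_R (260u^2 + 480u v + 260v^2) · |J| du dv = ∫_0^3 ∫_0^1 (1300u^2 + 2400u v + 1300v^2) dv du.

Inner (v): 1300u^2 + 1200u + 1300/3.
Outer (u): 18400.

Therefore ∬_D (20x^2 + 20y^2) dx dy = 18400.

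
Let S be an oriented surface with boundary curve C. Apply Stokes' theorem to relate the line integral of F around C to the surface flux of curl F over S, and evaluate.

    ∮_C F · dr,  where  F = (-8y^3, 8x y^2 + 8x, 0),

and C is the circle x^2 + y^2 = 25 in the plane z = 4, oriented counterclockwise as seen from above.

Let S be the flat disk x^2 + y^2 ≤ 25 in the plane z = 4, with upward unit normal n̂ = ẑ. By Stokes' theorem,

    ∮_C F · dr = ∬_S (∇ × F) · n̂ dS = ∬_D (curl F)_z dA,

where D is the disk x^2 + y^2 ≤ 25.

Compute the curl of F = (-8y^3, 8x y^2 + 8x, 0):
    (∇ × F)_x = ∂F_z/∂y - ∂F_y/∂z = 0,
    (∇ × F)_y = ∂F_x/∂z - ∂F_z/∂x = 0,
    (∇ × F)_z = ∂F_y/∂x - ∂F_x/∂y = 32y^2 + 8.

On z = 4, (curl F)_z = 32y^2 + 8.

Convert to polar (x = r cos θ, y = r sin θ, dA = r dr dθ); the integrand becomes 32r^2sin(θ)^2 + 8, so

    ∬_D (curl F)_z dA = ∫_0^{2π} ∫_0^{5} (32r^2sin(θ)^2 + 8) · r dr dθ.

Inner (r from 0 to 5): 5000sin(θ)^2 + 100.
Outer (θ from 0 to 2π): 5200π.

Therefore ∮_C F · dr = 5200π.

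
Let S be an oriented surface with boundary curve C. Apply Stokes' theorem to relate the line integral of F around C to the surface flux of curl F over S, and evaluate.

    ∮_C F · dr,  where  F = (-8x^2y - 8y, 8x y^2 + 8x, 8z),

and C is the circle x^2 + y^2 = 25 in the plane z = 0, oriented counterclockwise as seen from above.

Let S be the flat disk x^2 + y^2 ≤ 25 in the plane z = 0, with upward unit normal n̂ = ẑ. By Stokes' theorem,

    ∮_C F · dr = ∬_S (∇ × F) · n̂ dS = ∬_D (curl F)_z dA,

where D is the disk x^2 + y^2 ≤ 25.

Compute the curl of F = (-8x^2y - 8y, 8x y^2 + 8x, 8z):
    (∇ × F)_x = ∂F_z/∂y - ∂F_y/∂z = 0,
    (∇ × F)_y = ∂F_x/∂z - ∂F_z/∂x = 0,
    (∇ × F)_z = ∂F_y/∂x - ∂F_x/∂y = 8x^2 + 8y^2 + 16.

On z = 0, (curl F)_z = 8x^2 + 8y^2 + 16.

Convert to polar (x = r cos θ, y = r sin θ, dA = r dr dθ); the integrand becomes 8r^2 + 16, so

    ∬_D (curl F)_z dA = ∫_0^{2π} ∫_0^{5} (8r^2 + 16) · r dr dθ.

Inner (r from 0 to 5): 1450.
Outer (θ from 0 to 2π): 2900π.

Therefore ∮_C F · dr = 2900π.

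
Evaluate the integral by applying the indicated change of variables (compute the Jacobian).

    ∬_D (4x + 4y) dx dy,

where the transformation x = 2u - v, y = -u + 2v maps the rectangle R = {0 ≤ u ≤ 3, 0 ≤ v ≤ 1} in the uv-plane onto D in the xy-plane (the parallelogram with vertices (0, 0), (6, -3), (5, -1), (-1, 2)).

Compute the Jacobian determinant of (x, y) with respect to (u, v):

    ∂(x,y)/∂(u,v) = | 2  -1 | = (2)(2) - (-1)(-1) = 3.
                   | -1  2 |

Its absolute value is |J| = 3 (the area scaling factor).

Substituting x = 2u - v, y = -u + 2v into the integrand,

    4x + 4y → 4u + 4v,

so the integral becomes

    ∬_R (4u + 4v) · |J| du dv = ∫_0^3 ∫_0^1 (12u + 12v) dv du.

Inner (v): 12u + 6.
Outer (u): 72.

Therefore ∬_D (4x + 4y) dx dy = 72.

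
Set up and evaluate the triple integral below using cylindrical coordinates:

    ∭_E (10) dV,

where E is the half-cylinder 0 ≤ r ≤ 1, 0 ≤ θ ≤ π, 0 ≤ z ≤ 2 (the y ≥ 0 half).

In cylindrical coordinates, x = r cos(θ), y = r sin(θ), z = z, and dV = r dr dθ dz.

The integrand becomes 10, so

    ∭_E (10) dV = ∫_{0}^{π} ∫_{0}^{1} ∫_{0}^{2} (10) · r dz dr dθ.

Inner (z): 20r.
Middle (r from 0 to 1): 10.
Outer (θ): 10π.

Therefore the triple integral equals 10π.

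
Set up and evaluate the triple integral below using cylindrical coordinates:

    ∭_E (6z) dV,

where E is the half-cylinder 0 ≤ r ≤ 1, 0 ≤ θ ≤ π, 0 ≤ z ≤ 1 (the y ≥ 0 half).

In cylindrical coordinates, x = r cos(θ), y = r sin(θ), z = z, and dV = r dr dθ dz.

The integrand becomes 6z, so

    ∭_E (6z) dV = ∫_{0}^{π} ∫_{0}^{1} ∫_{0}^{1} (6z) · r dz dr dθ.

Inner (z): 3r.
Middle (r from 0 to 1): 3/2.
Outer (θ): 3π/2.

Therefore the triple integral equals 3π/2.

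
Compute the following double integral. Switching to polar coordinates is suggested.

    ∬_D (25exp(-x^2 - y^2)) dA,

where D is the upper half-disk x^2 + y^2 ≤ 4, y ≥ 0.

The region D is 0 ≤ r ≤ 2, 0 ≤ θ ≤ π in polar coordinates, where x = r cos(θ), y = r sin(θ), and dA = r dr dθ.

Under the substitution, the integrand becomes 25exp(-r^2), so

    ∬_D (25exp(-x^2 - y^2)) dA = ∫_{0}^{π} ∫_{0}^{2} (25exp(-r^2)) · r dr dθ.

Inner integral (in r): ∫_{0}^{2} (25exp(-r^2)) · r dr = 25/2 - 25exp(-4)/2.

Outer integral (in θ): ∫_{0}^{π} (25/2 - 25exp(-4)/2) dθ = -25π (1 - exp(4))exp(-4)/2.

Therefore ∬_D (25exp(-x^2 - y^2)) dA = -25π (1 - exp(4))exp(-4)/2.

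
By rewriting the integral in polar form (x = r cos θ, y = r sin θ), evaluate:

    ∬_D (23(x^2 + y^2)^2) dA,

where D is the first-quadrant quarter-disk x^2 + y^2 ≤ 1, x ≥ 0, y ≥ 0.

The region D is 0 ≤ r ≤ 1, 0 ≤ θ ≤ π/2 in polar coordinates, where x = r cos(θ), y = r sin(θ), and dA = r dr dθ.

Under the substitution, the integrand becomes 23r^4, so

    ∬_D (23(x^2 + y^2)^2) dA = ∫_{0}^{π/2} ∫_{0}^{1} (23r^4) · r dr dθ.

Inner integral (in r): ∫_{0}^{1} (23r^4) · r dr = 23/6.

Outer integral (in θ): ∫_{0}^{π/2} (23/6) dθ = 23π/12.

Therefore ∬_D (23(x^2 + y^2)^2) dA = 23π/12.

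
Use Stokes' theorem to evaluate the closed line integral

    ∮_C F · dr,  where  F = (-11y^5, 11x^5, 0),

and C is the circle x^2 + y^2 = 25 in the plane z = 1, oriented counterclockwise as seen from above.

Let S be the flat disk x^2 + y^2 ≤ 25 in the plane z = 1, with upward unit normal n̂ = ẑ. By Stokes' theorem,

    ∮_C F · dr = ∬_S (∇ × F) · n̂ dS = ∬_D (curl F)_z dA,

where D is the disk x^2 + y^2 ≤ 25.

Compute the curl of F = (-11y^5, 11x^5, 0):
    (∇ × F)_x = ∂F_z/∂y - ∂F_y/∂z = 0,
    (∇ × F)_y = ∂F_x/∂z - ∂F_z/∂x = 0,
    (∇ × F)_z = ∂F_y/∂x - ∂F_x/∂y = 55x^4 + 55y^4.

On z = 1, (curl F)_z = 55x^4 + 55y^4.

Convert to polar (x = r cos θ, y = r sin θ, dA = r dr dθ); the integrand becomes 55r^4(sin(θ)^4 + cos(θ)^4), so

    ∬_D (curl F)_z dA = ∫_0^{2π} ∫_0^{5} (55r^4(sin(θ)^4 + cos(θ)^4)) · r dr dθ.

Inner (r from 0 to 5): 859375sin(θ)^4/6 + 859375cos(θ)^4/6.
Outer (θ from 0 to 2π): 859375π/4.

Therefore ∮_C F · dr = 859375π/4.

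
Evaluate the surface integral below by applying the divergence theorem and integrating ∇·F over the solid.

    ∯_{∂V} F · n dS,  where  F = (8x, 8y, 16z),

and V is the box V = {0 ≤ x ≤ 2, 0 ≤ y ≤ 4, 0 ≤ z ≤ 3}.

By the divergence theorem,

    ∯_{∂V} F · n dS = ∭_V (∇ · F) dV.

Compute the divergence:
    ∇ · F = ∂F_x/∂x + ∂F_y/∂y + ∂F_z/∂z = 8 + 8 + 16 = 32.

V is a rectangular box, so dV = dx dy dz with 0 ≤ x ≤ 2, 0 ≤ y ≤ 4, 0 ≤ z ≤ 3.

Integrate (32) over V as an iterated integral:

    ∭_V (∇·F) dV = ∫_0^{2} ∫_0^{4} ∫_0^{3} (32) dz dy dx.

Inner (z from 0 to 3): 96.
Middle (y from 0 to 4): 384.
Outer (x from 0 to 2): 768.

Therefore ∯_{∂V} F · n dS = 768.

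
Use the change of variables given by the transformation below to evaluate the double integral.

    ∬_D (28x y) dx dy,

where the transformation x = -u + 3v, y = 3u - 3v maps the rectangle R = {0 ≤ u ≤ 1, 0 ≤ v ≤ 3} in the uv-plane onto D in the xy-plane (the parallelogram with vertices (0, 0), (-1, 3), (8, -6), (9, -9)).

Compute the Jacobian determinant of (x, y) with respect to (u, v):

    ∂(x,y)/∂(u,v) = | -1  3 | = (-1)(-3) - (3)(3) = -6.
                   | 3  -3 |

Its absolute value is |J| = 6 (the area scaling factor).

Substituting x = -u + 3v, y = 3u - 3v into the integrand,

    28x y → -84u^2 + 336u v - 252v^2,

so the integral becomes

    ∬_R (-84u^2 + 336u v - 252v^2) · |J| du dv = ∫_0^1 ∫_0^3 (-504u^2 + 2016u v - 1512v^2) dv du.

Inner (v): -1512u^2 + 9072u - 13608.
Outer (u): -9576.

Therefore ∬_D (28x y) dx dy = -9576.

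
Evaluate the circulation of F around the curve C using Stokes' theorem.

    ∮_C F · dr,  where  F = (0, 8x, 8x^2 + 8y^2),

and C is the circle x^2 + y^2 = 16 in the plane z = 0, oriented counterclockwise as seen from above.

Let S be the flat disk x^2 + y^2 ≤ 16 in the plane z = 0, with upward unit normal n̂ = ẑ. By Stokes' theorem,

    ∮_C F · dr = ∬_S (∇ × F) · n̂ dS = ∬_D (curl F)_z dA,

where D is the disk x^2 + y^2 ≤ 16.

Compute the curl of F = (0, 8x, 8x^2 + 8y^2):
    (∇ × F)_x = ∂F_z/∂y - ∂F_y/∂z = 16y,
    (∇ × F)_y = ∂F_x/∂z - ∂F_z/∂x = -16x,
    (∇ × F)_z = ∂F_y/∂x - ∂F_x/∂y = 8.

On z = 0, (curl F)_z = 8.

Convert to polar (x = r cos θ, y = r sin θ, dA = r dr dθ); the integrand becomes 8, so

    ∬_D (curl F)_z dA = ∫_0^{2π} ∫_0^{4} (8) · r dr dθ.

Inner (r from 0 to 4): 64.
Outer (θ from 0 to 2π): 128π.

Therefore ∮_C F · dr = 128π.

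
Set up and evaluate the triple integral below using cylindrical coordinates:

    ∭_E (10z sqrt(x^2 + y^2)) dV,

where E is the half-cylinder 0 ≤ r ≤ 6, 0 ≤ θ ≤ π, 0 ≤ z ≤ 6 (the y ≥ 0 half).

In cylindrical coordinates, x = r cos(θ), y = r sin(θ), z = z, and dV = r dr dθ dz.

The integrand becomes 10r z, so

    ∭_E (10z sqrt(x^2 + y^2)) dV = ∫_{0}^{π} ∫_{0}^{6} ∫_{0}^{6} (10r z) · r dz dr dθ.

Inner (z): 180r^2.
Middle (r from 0 to 6): 12960.
Outer (θ): 12960π.

Therefore the triple integral equals 12960π.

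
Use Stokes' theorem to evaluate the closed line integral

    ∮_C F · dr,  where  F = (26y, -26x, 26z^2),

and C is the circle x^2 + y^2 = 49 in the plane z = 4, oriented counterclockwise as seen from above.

Let S be the flat disk x^2 + y^2 ≤ 49 in the plane z = 4, with upward unit normal n̂ = ẑ. By Stokes' theorem,

    ∮_C F · dr = ∬_S (∇ × F) · n̂ dS = ∬_D (curl F)_z dA,

where D is the disk x^2 + y^2 ≤ 49.

Compute the curl of F = (26y, -26x, 26z^2):
    (∇ × F)_x = ∂F_z/∂y - ∂F_y/∂z = 0,
    (∇ × F)_y = ∂F_x/∂z - ∂F_z/∂x = 0,
    (∇ × F)_z = ∂F_y/∂x - ∂F_x/∂y = -52.

On z = 4, (curl F)_z = -52.

Convert to polar (x = r cos θ, y = r sin θ, dA = r dr dθ); the integrand becomes -52, so

    ∬_D (curl F)_z dA = ∫_0^{2π} ∫_0^{7} (-52) · r dr dθ.

Inner (r from 0 to 7): -1274.
Outer (θ from 0 to 2π): -2548π.

Therefore ∮_C F · dr = -2548π.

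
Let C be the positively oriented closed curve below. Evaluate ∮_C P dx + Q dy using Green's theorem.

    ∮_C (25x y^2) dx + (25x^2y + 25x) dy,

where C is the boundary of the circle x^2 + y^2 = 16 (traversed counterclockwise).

Green's theorem converts the closed line integral into a double integral over the enclosed region D:

    ∮_C P dx + Q dy = ∬_D (∂Q/∂x - ∂P/∂y) dA.

Here P = 25x y^2, Q = 25x^2y + 25x, so

    ∂Q/∂x = 50x y + 25,    ∂P/∂y = 50x y,
    ∂Q/∂x - ∂P/∂y = 25.

D is the region x^2 + y^2 ≤ 16. Evaluating the double integral:

In polar coordinates (x = r cos θ, y = r sin θ, dA = r dr dθ) the integrand becomes 25, so

    ∬_D (25) dA = ∫_0^{2π} ∫_0^{4} (25) · r dr dθ.

Inner (r from 0 to 4): 200.
Outer (θ from 0 to 2π): 400π.

Therefore ∮_C P dx + Q dy = 400π.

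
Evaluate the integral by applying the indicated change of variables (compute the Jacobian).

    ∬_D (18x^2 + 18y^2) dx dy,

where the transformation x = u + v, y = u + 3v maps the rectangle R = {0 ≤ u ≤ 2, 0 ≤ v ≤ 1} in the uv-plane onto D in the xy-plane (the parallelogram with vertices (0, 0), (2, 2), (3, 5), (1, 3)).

Compute the Jacobian determinant of (x, y) with respect to (u, v):

    ∂(x,y)/∂(u,v) = | 1  1 | = (1)(3) - (1)(1) = 2.
                   | 1  3 |

Its absolute value is |J| = 2 (the area scaling factor).

Substituting x = u + v, y = u + 3v into the integrand,

    18x^2 + 18y^2 → 36u^2 + 144u v + 180v^2,

so the integral becomes

    ∬_R (36u^2 + 144u v + 180v^2) · |J| du dv = ∫_0^2 ∫_0^1 (72u^2 + 288u v + 360v^2) dv du.

Inner (v): 72u^2 + 144u + 120.
Outer (u): 720.

Therefore ∬_D (18x^2 + 18y^2) dx dy = 720.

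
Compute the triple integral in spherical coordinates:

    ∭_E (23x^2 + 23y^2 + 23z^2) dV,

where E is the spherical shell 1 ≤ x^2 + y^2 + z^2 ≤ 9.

In spherical coordinates, x = ρ sin(φ) cos(θ), y = ρ sin(φ) sin(θ), z = ρ cos(φ), and dV = ρ^2 sin(φ) dρ dφ dθ.

The integrand becomes 23ρ^2, so

    ∭_E (23x^2 + 23y^2 + 23z^2) dV = ∫_{0}^{2π} ∫_{0}^{π} ∫_{1}^{3} (23ρ^2) · ρ^2 sin(φ) dρ dφ dθ.

Inner (ρ): 5566sin(φ)/5.
Middle (φ): 11132/5.
Outer (θ): 22264π/5.

Therefore the triple integral equals 22264π/5.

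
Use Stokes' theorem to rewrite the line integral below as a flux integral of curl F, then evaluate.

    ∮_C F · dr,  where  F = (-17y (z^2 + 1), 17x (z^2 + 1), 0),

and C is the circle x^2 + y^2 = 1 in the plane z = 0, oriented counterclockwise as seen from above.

Let S be the flat disk x^2 + y^2 ≤ 1 in the plane z = 0, with upward unit normal n̂ = ẑ. By Stokes' theorem,

    ∮_C F · dr = ∬_S (∇ × F) · n̂ dS = ∬_D (curl F)_z dA,

where D is the disk x^2 + y^2 ≤ 1.

Compute the curl of F = (-17y (z^2 + 1), 17x (z^2 + 1), 0):
    (∇ × F)_x = ∂F_z/∂y - ∂F_y/∂z = -34x z,
    (∇ × F)_y = ∂F_x/∂z - ∂F_z/∂x = -34y z,
    (∇ × F)_z = ∂F_y/∂x - ∂F_x/∂y = 34z^2 + 34.

On z = 0, (curl F)_z = 34.

Convert to polar (x = r cos θ, y = r sin θ, dA = r dr dθ); the integrand becomes 34, so

    ∬_D (curl F)_z dA = ∫_0^{2π} ∫_0^{1} (34) · r dr dθ.

Inner (r from 0 to 1): 17.
Outer (θ from 0 to 2π): 34π.

Therefore ∮_C F · dr = 34π.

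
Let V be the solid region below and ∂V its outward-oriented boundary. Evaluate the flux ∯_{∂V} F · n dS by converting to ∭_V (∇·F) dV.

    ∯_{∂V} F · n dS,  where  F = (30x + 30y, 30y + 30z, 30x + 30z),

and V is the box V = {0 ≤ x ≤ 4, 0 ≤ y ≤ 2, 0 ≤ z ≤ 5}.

By the divergence theorem,

    ∯_{∂V} F · n dS = ∭_V (∇ · F) dV.

Compute the divergence:
    ∇ · F = ∂F_x/∂x + ∂F_y/∂y + ∂F_z/∂z = 30 + 30 + 30 = 90.

V is a rectangular box, so dV = dx dy dz with 0 ≤ x ≤ 4, 0 ≤ y ≤ 2, 0 ≤ z ≤ 5.

Integrate (90) over V as an iterated integral:

    ∭_V (∇·F) dV = ∫_0^{4} ∫_0^{2} ∫_0^{5} (90) dz dy dx.

Inner (z from 0 to 5): 450.
Middle (y from 0 to 2): 900.
Outer (x from 0 to 4): 3600.

Therefore ∯_{∂V} F · n dS = 3600.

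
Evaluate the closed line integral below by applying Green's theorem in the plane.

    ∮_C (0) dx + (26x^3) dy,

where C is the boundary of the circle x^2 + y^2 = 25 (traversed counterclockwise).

Green's theorem converts the closed line integral into a double integral over the enclosed region D:

    ∮_C P dx + Q dy = ∬_D (∂Q/∂x - ∂P/∂y) dA.

Here P = 0, Q = 26x^3, so

    ∂Q/∂x = 78x^2,    ∂P/∂y = 0,
    ∂Q/∂x - ∂P/∂y = 78x^2.

D is the region x^2 + y^2 ≤ 25. Evaluating the double integral:

In polar coordinates (x = r cos θ, y = r sin θ, dA = r dr dθ) the integrand becomes 78r^2cos(θ)^2, so

    ∬_D (78x^2) dA = ∫_0^{2π} ∫_0^{5} (78r^2cos(θ)^2) · r dr dθ.

Inner (r from 0 to 5): 24375cos(θ)^2/2.
Outer (θ from 0 to 2π): 24375π/2.

Therefore ∮_C P dx + Q dy = 24375π/2.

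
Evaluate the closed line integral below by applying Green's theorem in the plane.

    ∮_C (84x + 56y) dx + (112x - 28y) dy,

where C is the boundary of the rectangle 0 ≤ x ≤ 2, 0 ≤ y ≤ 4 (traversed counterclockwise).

Green's theorem converts the closed line integral into a double integral over the enclosed region D:

    ∮_C P dx + Q dy = ∬_D (∂Q/∂x - ∂P/∂y) dA.

Here P = 84x + 56y, Q = 112x - 28y, so

    ∂Q/∂x = 112,    ∂P/∂y = 56,
    ∂Q/∂x - ∂P/∂y = 56.

D is the region 0 ≤ x ≤ 2, 0 ≤ y ≤ 4. Evaluating the double integral:

    ∬_D (56) dA = ∫_0^{2} ∫_0^{4} (56) dy dx.

Inner (y from 0 to 4): 224.
Outer (x from 0 to 2): 448.

Therefore ∮_C P dx + Q dy = 448.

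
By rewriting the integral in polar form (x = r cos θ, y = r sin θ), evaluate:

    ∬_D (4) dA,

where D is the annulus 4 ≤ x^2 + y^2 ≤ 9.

The region D is 2 ≤ r ≤ 3, 0 ≤ θ ≤ 2π in polar coordinates, where x = r cos(θ), y = r sin(θ), and dA = r dr dθ.

Under the substitution, the integrand becomes 4, so

    ∬_D (4) dA = ∫_{0}^{2π} ∫_{2}^{3} (4) · r dr dθ.

Inner integral (in r): ∫_{2}^{3} (4) · r dr = 10.

Outer integral (in θ): ∫_{0}^{2π} (10) dθ = 20π.

Therefore ∬_D (4) dA = 20π.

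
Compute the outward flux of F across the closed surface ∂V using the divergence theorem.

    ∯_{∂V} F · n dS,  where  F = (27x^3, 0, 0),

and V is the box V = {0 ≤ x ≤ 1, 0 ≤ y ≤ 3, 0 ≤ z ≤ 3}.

By the divergence theorem,

    ∯_{∂V} F · n dS = ∭_V (∇ · F) dV.

Compute the divergence:
    ∇ · F = ∂F_x/∂x + ∂F_y/∂y + ∂F_z/∂z = 81x^2 + 0 + 0 = 81x^2.

V is a rectangular box, so dV = dx dy dz with 0 ≤ x ≤ 1, 0 ≤ y ≤ 3, 0 ≤ z ≤ 3.

Integrate (81x^2) over V as an iterated integral:

    ∭_V (∇·F) dV = ∫_0^{1} ∫_0^{3} ∫_0^{3} (81x^2) dz dy dx.

Inner (z from 0 to 3): 243x^2.
Middle (y from 0 to 3): 729x^2.
Outer (x from 0 to 1): 243.

Therefore ∯_{∂V} F · n dS = 243.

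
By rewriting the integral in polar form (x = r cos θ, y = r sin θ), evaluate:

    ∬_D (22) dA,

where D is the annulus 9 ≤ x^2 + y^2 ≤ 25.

The region D is 3 ≤ r ≤ 5, 0 ≤ θ ≤ 2π in polar coordinates, where x = r cos(θ), y = r sin(θ), and dA = r dr dθ.

Under the substitution, the integrand becomes 22, so

    ∬_D (22) dA = ∫_{0}^{2π} ∫_{3}^{5} (22) · r dr dθ.

Inner integral (in r): ∫_{3}^{5} (22) · r dr = 176.

Outer integral (in θ): ∫_{0}^{2π} (176) dθ = 352π.

Therefore ∬_D (22) dA = 352π.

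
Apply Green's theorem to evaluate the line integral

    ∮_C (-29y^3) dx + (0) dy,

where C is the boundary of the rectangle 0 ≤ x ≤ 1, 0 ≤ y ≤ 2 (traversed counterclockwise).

Green's theorem converts the closed line integral into a double integral over the enclosed region D:

    ∮_C P dx + Q dy = ∬_D (∂Q/∂x - ∂P/∂y) dA.

Here P = -29y^3, Q = 0, so

    ∂Q/∂x = 0,    ∂P/∂y = -87y^2,
    ∂Q/∂x - ∂P/∂y = 87y^2.

D is the region 0 ≤ x ≤ 1, 0 ≤ y ≤ 2. Evaluating the double integral:

    ∬_D (87y^2) dA = ∫_0^{1} ∫_0^{2} (87y^2) dy dx.

Inner (y from 0 to 2): 232.
Outer (x from 0 to 1): 232.

Therefore ∮_C P dx + Q dy = 232.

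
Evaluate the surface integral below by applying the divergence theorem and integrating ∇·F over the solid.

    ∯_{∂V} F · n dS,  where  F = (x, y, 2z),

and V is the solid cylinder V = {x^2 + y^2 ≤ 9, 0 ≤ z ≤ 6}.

By the divergence theorem,

    ∯_{∂V} F · n dS = ∭_V (∇ · F) dV.

Compute the divergence:
    ∇ · F = ∂F_x/∂x + ∂F_y/∂y + ∂F_z/∂z = 1 + 1 + 2 = 4.

In cylindrical coordinates, x = r cos(θ), y = r sin(θ), z = z, dV = r dr dθ dz, with 0 ≤ r ≤ 3, 0 ≤ θ ≤ 2π, 0 ≤ z ≤ 6.

The integrand, after substitution and multiplying by the volume element, becomes (4) · r, so

    ∭_V (∇·F) dV = ∫_0^{2π} ∫_0^{3} ∫_0^{6} (4) · r dz dr dθ.

Inner (z from 0 to 6): 24r.
Middle (r from 0 to 3): 108.
Outer (θ from 0 to 2π): 216π.

Therefore ∯_{∂V} F · n dS = 216π.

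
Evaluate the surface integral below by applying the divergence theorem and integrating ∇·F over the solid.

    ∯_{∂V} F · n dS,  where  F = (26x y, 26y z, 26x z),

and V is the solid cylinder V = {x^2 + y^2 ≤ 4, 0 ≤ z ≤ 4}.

By the divergence theorem,

    ∯_{∂V} F · n dS = ∭_V (∇ · F) dV.

Compute the divergence:
    ∇ · F = ∂F_x/∂x + ∂F_y/∂y + ∂F_z/∂z = 26y + 26z + 26x = 26x + 26y + 26z.

In cylindrical coordinates, x = r cos(θ), y = r sin(θ), z = z, dV = r dr dθ dz, with 0 ≤ r ≤ 2, 0 ≤ θ ≤ 2π, 0 ≤ z ≤ 4.

The integrand, after substitution and multiplying by the volume element, becomes (26sqrt(2)r sin(θ + π/4) + 26z) · r, so

    ∭_V (∇·F) dV = ∫_0^{2π} ∫_0^{2} ∫_0^{4} (26sqrt(2)r sin(θ + π/4) + 26z) · r dz dr dθ.

Inner (z from 0 to 4): 104r (sqrt(2)r sin(θ + π/4) + 2).
Middle (r from 0 to 2): 832sqrt(2)sin(θ + π/4)/3 + 416.
Outer (θ from 0 to 2π): 832π.

Therefore ∯_{∂V} F · n dS = 832π.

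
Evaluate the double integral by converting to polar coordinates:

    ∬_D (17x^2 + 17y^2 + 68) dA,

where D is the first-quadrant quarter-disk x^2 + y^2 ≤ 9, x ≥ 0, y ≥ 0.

The region D is 0 ≤ r ≤ 3, 0 ≤ θ ≤ π/2 in polar coordinates, where x = r cos(θ), y = r sin(θ), and dA = r dr dθ.

Under the substitution, the integrand becomes 17r^2 + 68, so

    ∬_D (17x^2 + 17y^2 + 68) dA = ∫_{0}^{π/2} ∫_{0}^{3} (17r^2 + 68) · r dr dθ.

Inner integral (in r): ∫_{0}^{3} (17r^2 + 68) · r dr = 2601/4.

Outer integral (in θ): ∫_{0}^{π/2} (2601/4) dθ = 2601π/8.

Therefore ∬_D (17x^2 + 17y^2 + 68) dA = 2601π/8.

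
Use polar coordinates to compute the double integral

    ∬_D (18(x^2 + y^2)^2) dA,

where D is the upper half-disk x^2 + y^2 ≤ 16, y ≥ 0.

The region D is 0 ≤ r ≤ 4, 0 ≤ θ ≤ π in polar coordinates, where x = r cos(θ), y = r sin(θ), and dA = r dr dθ.

Under the substitution, the integrand becomes 18r^4, so

    ∬_D (18(x^2 + y^2)^2) dA = ∫_{0}^{π} ∫_{0}^{4} (18r^4) · r dr dθ.

Inner integral (in r): ∫_{0}^{4} (18r^4) · r dr = 12288.

Outer integral (in θ): ∫_{0}^{π} (12288) dθ = 12288π.

Therefore ∬_D (18(x^2 + y^2)^2) dA = 12288π.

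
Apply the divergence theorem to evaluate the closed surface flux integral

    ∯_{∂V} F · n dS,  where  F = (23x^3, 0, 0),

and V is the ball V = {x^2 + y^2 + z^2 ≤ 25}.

By the divergence theorem,

    ∯_{∂V} F · n dS = ∭_V (∇ · F) dV.

Compute the divergence:
    ∇ · F = ∂F_x/∂x + ∂F_y/∂y + ∂F_z/∂z = 69x^2 + 0 + 0 = 69x^2.

In spherical coordinates, x = ρ sin(φ) cos(θ), y = ρ sin(φ) sin(θ), z = ρ cos(φ), dV = ρ^2 sin(φ) dρ dφ dθ, with 0 ≤ ρ ≤ 5, 0 ≤ φ ≤ π, 0 ≤ θ ≤ 2π.

The integrand, after substitution and multiplying by the volume element, becomes (69ρ^2sin(φ)^2cos(θ)^2) · ρ^2 sin(φ), so

    ∭_V (∇·F) dV = ∫_0^{2π} ∫_0^{π} ∫_0^{5} (69ρ^2sin(φ)^2cos(θ)^2) · ρ^2 sin(φ) dρ dφ dθ.

Inner (ρ from 0 to 5): 43125sin(φ)^3cos(θ)^2.
Middle (φ from 0 to π): 57500cos(θ)^2.
Outer (θ from 0 to 2π): 57500π.

Therefore ∯_{∂V} F · n dS = 57500π.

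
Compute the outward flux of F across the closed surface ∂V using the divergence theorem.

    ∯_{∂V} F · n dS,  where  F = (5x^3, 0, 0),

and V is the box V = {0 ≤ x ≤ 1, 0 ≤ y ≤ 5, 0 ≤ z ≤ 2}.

By the divergence theorem,

    ∯_{∂V} F · n dS = ∭_V (∇ · F) dV.

Compute the divergence:
    ∇ · F = ∂F_x/∂x + ∂F_y/∂y + ∂F_z/∂z = 15x^2 + 0 + 0 = 15x^2.

V is a rectangular box, so dV = dx dy dz with 0 ≤ x ≤ 1, 0 ≤ y ≤ 5, 0 ≤ z ≤ 2.

Integrate (15x^2) over V as an iterated integral:

    ∭_V (∇·F) dV = ∫_0^{1} ∫_0^{5} ∫_0^{2} (15x^2) dz dy dx.

Inner (z from 0 to 2): 30x^2.
Middle (y from 0 to 5): 150x^2.
Outer (x from 0 to 1): 50.

Therefore ∯_{∂V} F · n dS = 50.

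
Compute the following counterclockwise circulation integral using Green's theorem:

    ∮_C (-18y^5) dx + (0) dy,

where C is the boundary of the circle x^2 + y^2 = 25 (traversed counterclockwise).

Green's theorem converts the closed line integral into a double integral over the enclosed region D:

    ∮_C P dx + Q dy = ∬_D (∂Q/∂x - ∂P/∂y) dA.

Here P = -18y^5, Q = 0, so

    ∂Q/∂x = 0,    ∂P/∂y = -90y^4,
    ∂Q/∂x - ∂P/∂y = 90y^4.

D is the region x^2 + y^2 ≤ 25. Evaluating the double integral:

In polar coordinates (x = r cos θ, y = r sin θ, dA = r dr dθ) the integrand becomes 90r^4sin(θ)^4, so

    ∬_D (90y^4) dA = ∫_0^{2π} ∫_0^{5} (90r^4sin(θ)^4) · r dr dθ.

Inner (r from 0 to 5): 234375sin(θ)^4.
Outer (θ from 0 to 2π): 703125π/4.

Therefore ∮_C P dx + Q dy = 703125π/4.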